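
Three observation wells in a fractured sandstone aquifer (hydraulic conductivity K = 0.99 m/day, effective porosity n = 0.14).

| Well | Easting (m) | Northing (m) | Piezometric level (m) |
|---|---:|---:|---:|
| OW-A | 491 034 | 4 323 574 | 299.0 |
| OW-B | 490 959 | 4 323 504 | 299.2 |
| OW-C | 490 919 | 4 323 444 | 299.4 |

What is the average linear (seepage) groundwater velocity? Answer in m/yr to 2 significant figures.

With h = a·x + b·y + c and OW-A as origin, the differences give:
  (-75)·a + (-70)·b = +0.2
  (-115)·a + (-130)·b = +0.4
Eliminate b (×(-130) and ×(-70), subtract): 1700·a = 2.00 → a = ∂h/∂x = +0.001176
Back-substitute: b = ∂h/∂y = -0.004118.
|∇h| = √(0.001176² + -0.004118²) = 0.004283
Seepage velocity v = K·i/n = 0.99 × 0.004283 / 0.14 = 0.03029 m/day = 11.06 m/yr.

11 m/yr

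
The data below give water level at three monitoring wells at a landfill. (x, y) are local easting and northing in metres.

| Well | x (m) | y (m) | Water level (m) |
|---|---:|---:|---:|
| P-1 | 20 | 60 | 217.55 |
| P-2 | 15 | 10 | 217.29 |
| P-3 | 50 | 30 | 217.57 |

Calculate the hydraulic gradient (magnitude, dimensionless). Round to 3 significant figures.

0.00709

Differences from P-1: to P-2 (Δx, Δy, Δh) = (-5, -50, -0.26); to P-3 = (30, -30, +0.02).
Solve a·Δx + b·Δy = Δh: det = (-5)·(-30) − 30·(-50) = 1650.
∂h/∂x = [(-0.26)·(-30) − (+0.02)·(-50)] / 1650 = +0.005333
∂h/∂y = [(-5)·(+0.02) − 30·(-0.26)] / 1650 = +0.004667
|∇h| = √(0.005333² + 0.004667²) = 0.007087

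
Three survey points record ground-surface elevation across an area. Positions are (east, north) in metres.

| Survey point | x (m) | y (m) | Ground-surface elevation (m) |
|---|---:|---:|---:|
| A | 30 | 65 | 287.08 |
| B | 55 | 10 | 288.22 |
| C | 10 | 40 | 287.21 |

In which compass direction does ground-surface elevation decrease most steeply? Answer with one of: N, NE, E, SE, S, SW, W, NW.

NW

Three-point gradient (reference A): Δ to B = (25, -55, +1.14), Δ to C = (-20, -25, +0.13).
∂z/∂x = +0.01238, ∂z/∂y = -0.01510 (det = -1725).
Steepest decrease is along −∇f = (-0.01238 E, +0.01510 N) → northwest.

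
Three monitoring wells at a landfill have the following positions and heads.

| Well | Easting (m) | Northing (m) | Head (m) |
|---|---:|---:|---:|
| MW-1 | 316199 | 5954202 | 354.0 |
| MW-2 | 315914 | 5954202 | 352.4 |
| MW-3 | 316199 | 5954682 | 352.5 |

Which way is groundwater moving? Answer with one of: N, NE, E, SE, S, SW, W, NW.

∂h/∂x = (352.4 − 354.0) / (315914 − 316199) = +0.005614
∂h/∂y = (352.5 − 354.0) / (5954682 − 5954202) = -0.003125
Flow = −∇h = (-0.005614 east, +0.003125 north), which points northwest.

NW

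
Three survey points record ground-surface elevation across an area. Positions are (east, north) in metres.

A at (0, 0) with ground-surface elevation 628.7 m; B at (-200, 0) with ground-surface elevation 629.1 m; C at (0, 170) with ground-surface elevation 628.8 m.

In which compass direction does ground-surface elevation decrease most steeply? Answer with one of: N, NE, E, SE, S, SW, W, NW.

∂z/∂x = (629.1 − 628.7) / (-200 − 0) = -0.002000
∂z/∂y = (628.8 − 628.7) / (170 − 0) = +0.0005882
Steepest decrease is along −∇f = (+0.002000 E, -0.0005882 N) → east.

E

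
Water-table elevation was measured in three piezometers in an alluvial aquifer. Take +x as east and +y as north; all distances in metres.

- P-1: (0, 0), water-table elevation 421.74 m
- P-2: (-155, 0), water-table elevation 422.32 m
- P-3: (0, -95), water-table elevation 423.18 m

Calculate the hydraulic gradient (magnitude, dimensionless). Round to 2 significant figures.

0.016

∂h/∂x = (422.32 − 421.74) / (-155 − 0) = -0.003742
∂h/∂y = (423.18 − 421.74) / (-95 − 0) = -0.01516
|∇h| = √(-0.003742² + -0.01516²) = 0.01561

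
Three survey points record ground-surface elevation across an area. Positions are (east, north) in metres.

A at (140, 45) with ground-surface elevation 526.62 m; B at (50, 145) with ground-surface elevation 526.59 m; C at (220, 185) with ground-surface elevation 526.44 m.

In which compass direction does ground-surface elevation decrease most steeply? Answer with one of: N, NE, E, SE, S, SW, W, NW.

Taking A as reference: B−A = (-90, 100, -0.03); C−A = (80, 140, -0.18).
Determinant of the coordinate differences = (-90)·140 − 80·100 = -20600.
∂z/∂x = [(-0.03)·140 − (-0.18)·100] / -20600 = -0.0006699
∂z/∂y = [(-90)·(-0.18) − 80·(-0.03)] / -20600 = -0.0009029
Steepest decrease is along −∇f = (+0.0006699 E, +0.0009029 N) → northeast.

NE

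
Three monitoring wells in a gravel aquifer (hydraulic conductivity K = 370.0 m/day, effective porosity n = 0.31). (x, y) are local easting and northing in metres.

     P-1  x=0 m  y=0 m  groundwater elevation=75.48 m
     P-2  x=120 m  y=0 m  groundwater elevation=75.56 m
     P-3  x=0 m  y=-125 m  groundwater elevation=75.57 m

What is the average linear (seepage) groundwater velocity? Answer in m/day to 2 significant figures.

∂h/∂x = (75.56 − 75.48) / (120 − 0) = +0.0006667
∂h/∂y = (75.57 − 75.48) / (-125 − 0) = -0.0007200
|∇h| = √(0.0006667² + -0.0007200²) = 0.0009813
Seepage velocity v = K·i/n = 370.0 × 0.0009813 / 0.31 = 1.171 m/day.

1.2 m/day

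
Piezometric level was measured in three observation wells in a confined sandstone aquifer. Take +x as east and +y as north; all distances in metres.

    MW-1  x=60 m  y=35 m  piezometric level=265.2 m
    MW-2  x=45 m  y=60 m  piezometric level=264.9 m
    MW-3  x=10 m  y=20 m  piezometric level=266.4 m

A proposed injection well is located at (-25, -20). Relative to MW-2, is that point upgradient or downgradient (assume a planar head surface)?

upgradient

Differences from MW-1: to MW-2 (Δx, Δy, Δh) = (-15, 25, -0.3); to MW-3 = (-50, -15, +1.2).
Solve a·Δx + b·Δy = Δh: det = (-15)·(-15) − (-50)·25 = 1475.
∂h/∂x = [(-0.3)·(-15) − (+1.2)·25] / 1475 = -0.01729
∂h/∂y = [(-15)·(+1.2) − (-50)·(-0.3)] / 1475 = -0.02237
Head at (-25, -20) = 265.2 + (-0.01729)·(-85) + (-0.02237)·(-55) = 267.90 m.
That is higher than the 264.9 m at MW-2, so the point is upgradient.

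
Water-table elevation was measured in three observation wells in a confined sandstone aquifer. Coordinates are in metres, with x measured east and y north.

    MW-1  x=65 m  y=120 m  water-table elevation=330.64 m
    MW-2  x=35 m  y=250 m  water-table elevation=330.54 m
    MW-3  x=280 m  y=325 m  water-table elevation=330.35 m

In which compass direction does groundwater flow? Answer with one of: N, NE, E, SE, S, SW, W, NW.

Three-point gradient (reference MW-1): Δ to MW-2 = (-30, 130, -0.10), Δ to MW-3 = (215, 205, -0.29).
∂h/∂x = -0.0005044, ∂h/∂y = -0.0008856 (det = -34100).
Flow = −∇h = (+0.0005044 east, +0.0008856 north), which points northeast.

NE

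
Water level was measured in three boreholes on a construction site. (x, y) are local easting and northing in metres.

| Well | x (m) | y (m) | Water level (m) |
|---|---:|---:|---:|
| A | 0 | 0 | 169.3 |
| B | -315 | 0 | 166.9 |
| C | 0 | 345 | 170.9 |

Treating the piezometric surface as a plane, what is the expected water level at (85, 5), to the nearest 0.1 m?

∂h/∂x = (166.9 − 169.3) / (-315 − 0) = +0.007619
∂h/∂y = (170.9 − 169.3) / (345 − 0) = +0.004638
h(85, 5) = 169.3 + (+0.007619)·(85) + (+0.004638)·(5) = 169.3 +0.648 +0.023 = 169.971 m.

170.0 m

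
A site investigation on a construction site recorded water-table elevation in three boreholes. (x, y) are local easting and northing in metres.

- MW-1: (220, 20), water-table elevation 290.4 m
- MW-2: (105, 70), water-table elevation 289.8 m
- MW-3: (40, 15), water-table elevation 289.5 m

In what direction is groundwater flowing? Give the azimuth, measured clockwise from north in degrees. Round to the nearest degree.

With h = a·x + b·y + c and MW-1 as origin, the differences give:
  (-115)·a + 50·b = -0.6
  (-180)·a + (-5)·b = -0.9
Eliminate b (×(-5) and ×50, subtract): 9575·a = 48.00 → a = ∂h/∂x = +0.005013
Back-substitute: b = ∂h/∂y = -0.0004700.
Flow direction (−∇h) has components (-0.005013 E, +0.0004700 N).
Azimuth = atan2(E, N) = atan2(-0.005013, +0.0004700) = 275.4° ≈ 275°.

275°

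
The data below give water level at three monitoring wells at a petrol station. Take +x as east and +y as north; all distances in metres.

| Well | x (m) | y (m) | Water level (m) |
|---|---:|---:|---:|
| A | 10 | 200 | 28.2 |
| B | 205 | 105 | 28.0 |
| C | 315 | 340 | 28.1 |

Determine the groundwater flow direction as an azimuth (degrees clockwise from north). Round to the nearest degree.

138°

Taking A as reference: B−A = (195, -95, -0.2); C−A = (305, 140, -0.1).
Solve a·Δx + b·Δy = Δh: det = 195·140 − 305·(-95) = 56275.
∂h/∂x = [(-0.2)·140 − (-0.1)·(-95)] / 56275 = -0.0006664
∂h/∂y = [195·(-0.1) − 305·(-0.2)] / 56275 = +0.0007375
Flow direction (−∇h) has components (+0.0006664 E, -0.0007375 N).
Azimuth = atan2(E, N) = atan2(+0.0006664, -0.0007375) = 137.9° ≈ 138°.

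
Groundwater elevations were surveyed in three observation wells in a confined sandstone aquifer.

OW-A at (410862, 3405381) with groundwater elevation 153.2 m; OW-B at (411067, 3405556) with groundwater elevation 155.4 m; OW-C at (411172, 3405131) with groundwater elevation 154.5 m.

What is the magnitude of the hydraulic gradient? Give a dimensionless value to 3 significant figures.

0.00836

With h = a·x + b·y + c and OW-A as origin, the differences give:
  205·a + 175·b = +2.2
  310·a + (-250)·b = +1.3
Eliminate b (×(-250) and ×175, subtract): -105500·a = -777.50 → a = ∂h/∂x = +0.007370
Back-substitute: b = ∂h/∂y = +0.003938.
|∇h| = √(0.007370² + 0.003938²) = 0.008356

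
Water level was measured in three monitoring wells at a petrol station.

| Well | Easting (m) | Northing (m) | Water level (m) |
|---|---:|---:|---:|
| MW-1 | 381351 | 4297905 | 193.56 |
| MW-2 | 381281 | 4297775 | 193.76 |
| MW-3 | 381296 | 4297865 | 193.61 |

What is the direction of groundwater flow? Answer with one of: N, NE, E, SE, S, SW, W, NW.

With h = a·x + b·y + c and MW-1 as origin, the differences give:
  (-70)·a + (-130)·b = +0.20
  (-55)·a + (-40)·b = +0.05
Eliminate b (×(-40) and ×(-130), subtract): -4350·a = -1.500 → a = ∂h/∂x = +0.0003448
Back-substitute: b = ∂h/∂y = -0.001724.
Flow = −∇h = (-0.0003448 east, +0.001724 north), which points north.

N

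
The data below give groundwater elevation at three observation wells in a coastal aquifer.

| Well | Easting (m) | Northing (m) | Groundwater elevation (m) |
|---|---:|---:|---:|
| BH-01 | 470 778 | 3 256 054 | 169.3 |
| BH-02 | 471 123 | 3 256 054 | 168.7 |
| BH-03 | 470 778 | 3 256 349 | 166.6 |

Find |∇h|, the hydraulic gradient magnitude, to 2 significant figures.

0.0093

∂h/∂x = (168.7 − 169.3) / (471123 − 470778) = -0.001739
∂h/∂y = (166.6 − 169.3) / (3256349 − 3256054) = -0.009153
|∇h| = √(-0.001739² + -0.009153²) = 0.009317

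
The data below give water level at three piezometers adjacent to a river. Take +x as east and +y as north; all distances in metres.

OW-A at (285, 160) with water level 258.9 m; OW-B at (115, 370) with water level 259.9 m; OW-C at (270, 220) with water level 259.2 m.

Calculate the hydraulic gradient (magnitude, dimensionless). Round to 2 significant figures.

0.0051

With h = a·x + b·y + c and OW-A as origin, the differences give:
  (-170)·a + 210·b = +1.0
  (-15)·a + 60·b = +0.3
Eliminate b (×60 and ×210, subtract): -7050·a = -3.00 → a = ∂h/∂x = +0.0004255
Back-substitute: b = ∂h/∂y = +0.005106.
|∇h| = √(0.0004255² + 0.005106²) = 0.005124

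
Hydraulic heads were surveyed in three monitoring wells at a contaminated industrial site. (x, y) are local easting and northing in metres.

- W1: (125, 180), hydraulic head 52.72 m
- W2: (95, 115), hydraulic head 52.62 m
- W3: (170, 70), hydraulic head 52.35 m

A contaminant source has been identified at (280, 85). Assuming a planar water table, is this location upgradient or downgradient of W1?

downgradient

Differences from W1: to W2 (Δx, Δy, Δh) = (-30, -65, -0.10); to W3 = (45, -110, -0.37).
Solve a·Δx + b·Δy = Δh: det = (-30)·(-110) − 45·(-65) = 6225.
∂h/∂x = [(-0.10)·(-110) − (-0.37)·(-65)] / 6225 = -0.002096
∂h/∂y = [(-30)·(-0.37) − 45·(-0.10)] / 6225 = +0.002506
Head at (280, 85) = 52.72 + (-0.002096)·(155) + (+0.002506)·(-95) = 52.16 m.
That is lower than the 52.72 m at W1, so the point is downgradient.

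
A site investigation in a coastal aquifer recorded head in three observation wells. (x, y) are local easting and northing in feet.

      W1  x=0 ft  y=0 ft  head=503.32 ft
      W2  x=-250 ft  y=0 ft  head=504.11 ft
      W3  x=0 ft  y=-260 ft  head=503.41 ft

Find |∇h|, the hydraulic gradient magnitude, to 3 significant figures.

0.00318

∂h/∂x = (504.11 − 503.32) / (-250 − 0) = -0.003160
∂h/∂y = (503.41 − 503.32) / (-260 − 0) = -0.0003462
|∇h| = √(-0.003160² + -0.0003462²) = 0.003179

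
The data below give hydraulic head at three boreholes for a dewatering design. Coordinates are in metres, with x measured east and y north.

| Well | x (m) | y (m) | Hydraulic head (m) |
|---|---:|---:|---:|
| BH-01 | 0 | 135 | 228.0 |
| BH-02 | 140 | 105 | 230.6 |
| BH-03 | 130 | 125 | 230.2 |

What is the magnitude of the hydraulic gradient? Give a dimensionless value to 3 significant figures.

0.0200

With h = a·x + b·y + c and BH-01 as origin, the differences give:
  140·a + (-30)·b = +2.6
  130·a + (-10)·b = +2.2
Eliminate b (×(-10) and ×(-30), subtract): 2500·a = 40.00 → a = ∂h/∂x = +0.01600
Back-substitute: b = ∂h/∂y = -0.01200.
|∇h| = √(0.01600² + -0.01200²) = 0.02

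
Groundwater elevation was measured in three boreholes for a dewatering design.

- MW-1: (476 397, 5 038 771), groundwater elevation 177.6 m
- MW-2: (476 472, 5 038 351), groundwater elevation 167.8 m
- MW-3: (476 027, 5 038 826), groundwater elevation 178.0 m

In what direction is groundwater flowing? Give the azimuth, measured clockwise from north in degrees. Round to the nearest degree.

186°

Taking MW-1 as reference: MW-2−MW-1 = (75, -420, -9.8); MW-3−MW-1 = (-370, 55, +0.4).
Solve a·Δx + b·Δy = Δh: det = 75·55 − (-370)·(-420) = -151275.
∂h/∂x = [(-9.8)·55 − (+0.4)·(-420)] / -151275 = +0.002452
∂h/∂y = [75·(+0.4) − (-370)·(-9.8)] / -151275 = +0.02377
Flow direction (−∇h) has components (-0.002452 E, -0.02377 N).
Azimuth = atan2(E, N) = atan2(-0.002452, -0.02377) = 185.9° ≈ 186°.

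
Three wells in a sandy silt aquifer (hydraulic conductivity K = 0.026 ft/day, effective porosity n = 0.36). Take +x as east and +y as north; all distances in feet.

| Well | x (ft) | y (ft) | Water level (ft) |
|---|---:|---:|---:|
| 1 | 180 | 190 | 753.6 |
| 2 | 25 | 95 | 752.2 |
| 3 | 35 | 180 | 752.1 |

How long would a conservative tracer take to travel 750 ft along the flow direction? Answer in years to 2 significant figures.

Differences from 1: to 2 (Δx, Δy, Δh) = (-155, -95, -1.4); to 3 = (-145, -10, -1.5).
Determinant of the coordinate differences = (-155)·(-10) − (-145)·(-95) = -12225.
∂h/∂x = [(-1.4)·(-10) − (-1.5)·(-95)] / -12225 = +0.01051
∂h/∂y = [(-155)·(-1.5) − (-145)·(-1.4)] / -12225 = -0.002413
|∇h| = √(0.01051² + -0.002413²) = 0.01078
Seepage velocity v = K·i/n = 0.026 × 0.01078 / 0.36 = 0.0007786 ft/day.
t = 750 / 0.0007786 = 9.633e+05 days = 2.64e+03 years.

2600 years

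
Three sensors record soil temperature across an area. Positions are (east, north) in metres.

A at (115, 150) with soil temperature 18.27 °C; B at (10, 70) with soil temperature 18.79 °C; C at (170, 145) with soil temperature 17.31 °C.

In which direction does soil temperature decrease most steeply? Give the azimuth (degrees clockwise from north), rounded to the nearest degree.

132°

Three-point gradient (reference A): Δ to B = (-105, -80, +0.52), Δ to C = (55, -5, -0.96).
∂T/∂x = -0.01612, ∂T/∂y = +0.01466 (det = 4925).
Steepest decrease is along −∇f: components (+0.01612 E, -0.01466 N).
Azimuth = atan2(+0.01612, -0.01466) = 132.3° ≈ 132°.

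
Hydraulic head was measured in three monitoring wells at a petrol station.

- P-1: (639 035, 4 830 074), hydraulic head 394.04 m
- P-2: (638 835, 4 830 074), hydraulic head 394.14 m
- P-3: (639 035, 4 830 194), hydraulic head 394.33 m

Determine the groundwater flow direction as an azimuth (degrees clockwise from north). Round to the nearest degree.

168°

∂h/∂x = (394.14 − 394.04) / (638835 − 639035) = -0.0005000
∂h/∂y = (394.33 − 394.04) / (4830194 − 4830074) = +0.002417
Flow direction (−∇h) has components (+0.0005000 E, -0.002417 N).
Azimuth = atan2(E, N) = atan2(+0.0005000, -0.002417) = 168.3° ≈ 168°.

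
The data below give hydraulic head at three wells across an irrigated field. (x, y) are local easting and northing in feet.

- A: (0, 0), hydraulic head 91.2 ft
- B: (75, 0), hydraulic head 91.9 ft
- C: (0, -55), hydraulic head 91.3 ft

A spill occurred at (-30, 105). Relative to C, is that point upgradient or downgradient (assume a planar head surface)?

∂h/∂x = (91.9 − 91.2) / (75 − 0) = +0.009333
∂h/∂y = (91.3 − 91.2) / (-55 − 0) = -0.001818
Head at (-30, 105) = 91.2 + (+0.009333)·(-30) + (-0.001818)·(105) = 90.73 ft.
That is lower than the 91.3 ft at C, so the point is downgradient.

downgradient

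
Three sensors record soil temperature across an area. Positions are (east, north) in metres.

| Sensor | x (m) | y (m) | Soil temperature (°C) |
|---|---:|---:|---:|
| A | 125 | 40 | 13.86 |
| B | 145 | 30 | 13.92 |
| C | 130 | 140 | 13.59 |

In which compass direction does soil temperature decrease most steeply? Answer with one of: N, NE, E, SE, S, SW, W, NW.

NW

Three-point gradient (reference A): Δ to B = (20, -10, +0.06), Δ to C = (5, 100, -0.27).
∂T/∂x = +0.001610, ∂T/∂y = -0.002780 (det = 2050).
Steepest decrease is along −∇f = (-0.001610 E, +0.002780 N) → northwest.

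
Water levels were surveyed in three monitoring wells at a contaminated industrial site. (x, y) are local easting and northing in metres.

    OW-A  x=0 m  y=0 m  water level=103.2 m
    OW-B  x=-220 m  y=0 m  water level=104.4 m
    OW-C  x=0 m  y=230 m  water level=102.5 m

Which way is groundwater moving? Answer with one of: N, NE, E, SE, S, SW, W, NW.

∂h/∂x = (104.4 − 103.2) / (-220 − 0) = -0.005455
∂h/∂y = (102.5 − 103.2) / (230 − 0) = -0.003043
Flow = −∇h = (+0.005455 east, +0.003043 north), which points northeast.

NE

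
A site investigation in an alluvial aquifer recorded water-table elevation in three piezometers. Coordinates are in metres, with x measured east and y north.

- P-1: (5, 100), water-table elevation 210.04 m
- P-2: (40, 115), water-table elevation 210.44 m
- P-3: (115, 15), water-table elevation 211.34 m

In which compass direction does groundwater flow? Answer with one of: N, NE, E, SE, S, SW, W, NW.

Taking P-1 as reference: P-2−P-1 = (35, 15, +0.40); P-3−P-1 = (110, -85, +1.30).
Solve a·Δx + b·Δy = Δh: det = 35·(-85) − 110·15 = -4625.
∂h/∂x = [(+0.40)·(-85) − (+1.30)·15] / -4625 = +0.01157
∂h/∂y = [35·(+1.30) − 110·(+0.40)] / -4625 = -0.0003243
Flow = −∇h = (-0.01157 east, +0.0003243 north), which points west.

W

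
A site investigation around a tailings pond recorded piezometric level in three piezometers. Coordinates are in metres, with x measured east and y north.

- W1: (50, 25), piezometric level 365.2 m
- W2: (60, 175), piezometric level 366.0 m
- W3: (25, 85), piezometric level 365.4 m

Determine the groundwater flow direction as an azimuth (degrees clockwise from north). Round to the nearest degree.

219°

Taking W1 as reference: W2−W1 = (10, 150, +0.8); W3−W1 = (-25, 60, +0.2).
Determinant of the coordinate differences = 10·60 − (-25)·150 = 4350.
∂h/∂x = [(+0.8)·60 − (+0.2)·150] / 4350 = +0.004138
∂h/∂y = [10·(+0.2) − (-25)·(+0.8)] / 4350 = +0.005057
Flow direction (−∇h) has components (-0.004138 E, -0.005057 N).
Azimuth = atan2(E, N) = atan2(-0.004138, -0.005057) = 219.3° ≈ 219°.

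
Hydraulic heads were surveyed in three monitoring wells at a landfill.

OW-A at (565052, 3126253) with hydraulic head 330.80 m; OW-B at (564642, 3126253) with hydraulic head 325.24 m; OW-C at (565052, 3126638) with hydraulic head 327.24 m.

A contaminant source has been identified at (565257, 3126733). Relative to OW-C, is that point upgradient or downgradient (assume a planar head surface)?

upgradient

∂h/∂x = (325.24 − 330.80) / (564642 − 565052) = +0.01356
∂h/∂y = (327.24 − 330.80) / (3126638 − 3126253) = -0.009247
Head at (565257, 3126733) = 330.80 + (+0.01356)·(205) + (-0.009247)·(480) = 329.14 m.
That is higher than the 327.24 m at OW-C, so the point is upgradient.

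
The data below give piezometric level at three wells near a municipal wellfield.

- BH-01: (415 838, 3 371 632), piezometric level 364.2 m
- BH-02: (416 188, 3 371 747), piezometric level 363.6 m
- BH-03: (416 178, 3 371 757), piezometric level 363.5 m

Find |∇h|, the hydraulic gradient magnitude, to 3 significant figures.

Three-point gradient (reference BH-01): Δ to BH-02 = (350, 115, -0.6), Δ to BH-03 = (340, 125, -0.7).
∂h/∂x = +0.001183, ∂h/∂y = -0.008817 (det = 4650).
|∇h| = √(0.001183² + -0.008817²) = 0.008896

0.00890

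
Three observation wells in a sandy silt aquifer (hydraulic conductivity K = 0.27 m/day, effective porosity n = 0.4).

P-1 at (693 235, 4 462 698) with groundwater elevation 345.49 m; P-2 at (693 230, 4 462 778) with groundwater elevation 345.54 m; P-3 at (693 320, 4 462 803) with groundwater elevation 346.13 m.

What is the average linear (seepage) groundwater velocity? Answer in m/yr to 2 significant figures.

1.6 m/yr

Taking P-1 as reference: P-2−P-1 = (-5, 80, +0.05); P-3−P-1 = (85, 105, +0.64).
Determinant of the coordinate differences = (-5)·105 − 85·80 = -7325.
∂h/∂x = [(+0.05)·105 − (+0.64)·80] / -7325 = +0.006273
∂h/∂y = [(-5)·(+0.64) − 85·(+0.05)] / -7325 = +0.001017
|∇h| = √(0.006273² + 0.001017²) = 0.006355
Seepage velocity v = K·i/n = 0.27 × 0.006355 / 0.4 = 0.00429 m/day = 1.567 m/yr.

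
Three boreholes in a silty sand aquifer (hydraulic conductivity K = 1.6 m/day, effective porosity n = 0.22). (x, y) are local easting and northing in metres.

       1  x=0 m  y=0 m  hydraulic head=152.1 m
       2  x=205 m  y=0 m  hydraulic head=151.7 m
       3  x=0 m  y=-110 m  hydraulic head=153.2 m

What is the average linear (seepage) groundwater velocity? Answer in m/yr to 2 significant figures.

∂h/∂x = (151.7 − 152.1) / (205 − 0) = -0.001951
∂h/∂y = (153.2 − 152.1) / (-110 − 0) = -0.010000
|∇h| = √(-0.001951² + -0.010000²) = 0.01019
Seepage velocity v = K·i/n = 1.6 × 0.01019 / 0.22 = 0.07411 m/day = 27.07 m/yr.

27 m/yr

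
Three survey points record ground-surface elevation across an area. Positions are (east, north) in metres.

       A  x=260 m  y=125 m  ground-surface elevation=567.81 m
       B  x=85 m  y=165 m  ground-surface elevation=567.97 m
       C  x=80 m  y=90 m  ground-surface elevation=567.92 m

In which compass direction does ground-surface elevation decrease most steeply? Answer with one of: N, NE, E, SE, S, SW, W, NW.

Differences from A: to B (Δx, Δy, Δh) = (-175, 40, +0.16); to C = (-180, -35, +0.11).
Determinant of the coordinate differences = (-175)·(-35) − (-180)·40 = 13325.
∂z/∂x = [(+0.16)·(-35) − (+0.11)·40] / 13325 = -0.0007505
∂z/∂y = [(-175)·(+0.11) − (-180)·(+0.16)] / 13325 = +0.0007167
Steepest decrease is along −∇f = (+0.0007505 E, -0.0007167 N) → southeast.

SE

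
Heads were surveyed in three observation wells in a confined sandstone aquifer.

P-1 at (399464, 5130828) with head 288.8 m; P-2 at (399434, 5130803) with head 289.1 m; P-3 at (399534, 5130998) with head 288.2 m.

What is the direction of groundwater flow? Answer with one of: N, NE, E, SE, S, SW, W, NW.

Differences from P-1: to P-2 (Δx, Δy, Δh) = (-30, -25, +0.3); to P-3 = (70, 170, -0.6).
Determinant of the coordinate differences = (-30)·170 − 70·(-25) = -3350.
∂h/∂x = [(+0.3)·170 − (-0.6)·(-25)] / -3350 = -0.01075
∂h/∂y = [(-30)·(-0.6) − 70·(+0.3)] / -3350 = +0.0008955
Flow = −∇h = (+0.01075 east, -0.0008955 north), which points east.

E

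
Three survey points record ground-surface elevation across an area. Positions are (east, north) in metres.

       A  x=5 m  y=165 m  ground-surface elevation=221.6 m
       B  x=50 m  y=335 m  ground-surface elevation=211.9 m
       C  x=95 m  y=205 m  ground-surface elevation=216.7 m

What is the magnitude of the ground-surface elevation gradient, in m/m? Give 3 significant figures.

Differences from A: to B (Δx, Δy, Δh) = (45, 170, -9.7); to C = (90, 40, -4.9).
Determinant of the coordinate differences = 45·40 − 90·170 = -13500.
∂z/∂x = [(-9.7)·40 − (-4.9)·170] / -13500 = -0.03296
∂z/∂y = [45·(-4.9) − 90·(-9.7)] / -13500 = -0.04833
|∇f| = √(-0.03296² + -0.04833²) = 0.0585 m/m

0.0585 m/m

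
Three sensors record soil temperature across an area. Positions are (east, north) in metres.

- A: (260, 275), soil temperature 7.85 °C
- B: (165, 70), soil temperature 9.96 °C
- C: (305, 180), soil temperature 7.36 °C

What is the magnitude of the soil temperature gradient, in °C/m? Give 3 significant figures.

Three-point gradient (reference A): Δ to B = (-95, -205, +2.11), Δ to C = (45, -95, -0.49).
∂T/∂x = -0.01649, ∂T/∂y = -0.002652 (det = 18250).
|∇f| = √(-0.01649² + -0.002652²) = 0.0167 °C/m

0.0167 °C/m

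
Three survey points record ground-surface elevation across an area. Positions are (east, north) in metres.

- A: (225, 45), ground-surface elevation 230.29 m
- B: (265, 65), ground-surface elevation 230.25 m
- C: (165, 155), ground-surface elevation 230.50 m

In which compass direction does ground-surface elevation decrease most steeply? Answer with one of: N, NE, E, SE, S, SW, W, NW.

SE

Differences from A: to B (Δx, Δy, Δh) = (40, 20, -0.04); to C = (-60, 110, +0.21).
Determinant of the coordinate differences = 40·110 − (-60)·20 = 5600.
∂z/∂x = [(-0.04)·110 − (+0.21)·20] / 5600 = -0.001536
∂z/∂y = [40·(+0.21) − (-60)·(-0.04)] / 5600 = +0.001071
Steepest decrease is along −∇f = (+0.001536 E, -0.001071 N) → southeast.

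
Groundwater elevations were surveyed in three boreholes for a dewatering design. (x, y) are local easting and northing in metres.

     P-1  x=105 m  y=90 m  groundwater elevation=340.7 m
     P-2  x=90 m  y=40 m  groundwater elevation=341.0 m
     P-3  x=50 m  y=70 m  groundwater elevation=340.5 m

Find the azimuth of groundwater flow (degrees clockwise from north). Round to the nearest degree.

321°

Three-point gradient (reference P-1): Δ to P-2 = (-15, -50, +0.3), Δ to P-3 = (-55, -20, -0.2).
∂h/∂x = +0.006531, ∂h/∂y = -0.007959 (det = -2450).
Flow direction (−∇h) has components (-0.006531 E, +0.007959 N).
Azimuth = atan2(E, N) = atan2(-0.006531, +0.007959) = 320.6° ≈ 321°.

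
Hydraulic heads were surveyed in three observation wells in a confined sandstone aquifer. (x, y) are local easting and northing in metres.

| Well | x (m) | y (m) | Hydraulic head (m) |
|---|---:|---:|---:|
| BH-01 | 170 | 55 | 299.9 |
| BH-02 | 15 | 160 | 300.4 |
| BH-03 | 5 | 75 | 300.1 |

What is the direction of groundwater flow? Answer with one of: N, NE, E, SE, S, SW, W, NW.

Taking BH-01 as reference: BH-02−BH-01 = (-155, 105, +0.5); BH-03−BH-01 = (-165, 20, +0.2).
Solve a·Δx + b·Δy = Δh: det = (-155)·20 − (-165)·105 = 14225.
∂h/∂x = [(+0.5)·20 − (+0.2)·105] / 14225 = -0.0007733
∂h/∂y = [(-155)·(+0.2) − (-165)·(+0.5)] / 14225 = +0.003620
Flow = −∇h = (+0.0007733 east, -0.003620 north), which points south.

S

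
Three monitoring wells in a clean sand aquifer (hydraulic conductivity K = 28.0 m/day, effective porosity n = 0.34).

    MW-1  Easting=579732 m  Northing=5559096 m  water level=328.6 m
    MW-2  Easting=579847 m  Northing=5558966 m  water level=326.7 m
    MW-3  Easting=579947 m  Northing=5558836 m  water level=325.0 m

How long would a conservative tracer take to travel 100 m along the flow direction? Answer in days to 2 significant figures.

Taking MW-1 as reference: MW-2−MW-1 = (115, -130, -1.9); MW-3−MW-1 = (215, -260, -3.6).
Solve a·Δx + b·Δy = Δh: det = 115·(-260) − 215·(-130) = -1950.
∂h/∂x = [(-1.9)·(-260) − (-3.6)·(-130)] / -1950 = -0.01333
∂h/∂y = [115·(-3.6) − 215·(-1.9)] / -1950 = +0.002821
|∇h| = √(-0.01333² + 0.002821²) = 0.01363
Seepage velocity v = K·i/n = 28.0 × 0.01363 / 0.34 = 1.122 m/day.
t = 100 / 1.122 = 89.13 days.

89 days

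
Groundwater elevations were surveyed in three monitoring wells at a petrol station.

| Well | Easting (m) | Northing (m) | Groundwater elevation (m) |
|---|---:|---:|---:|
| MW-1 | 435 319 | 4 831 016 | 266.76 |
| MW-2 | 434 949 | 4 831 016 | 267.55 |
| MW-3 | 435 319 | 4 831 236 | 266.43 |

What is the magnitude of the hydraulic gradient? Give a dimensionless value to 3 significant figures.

0.00261

∂h/∂x = (267.55 − 266.76) / (434949 − 435319) = -0.002135
∂h/∂y = (266.43 − 266.76) / (4831236 − 4831016) = -0.001500
|∇h| = √(-0.002135² + -0.001500²) = 0.002609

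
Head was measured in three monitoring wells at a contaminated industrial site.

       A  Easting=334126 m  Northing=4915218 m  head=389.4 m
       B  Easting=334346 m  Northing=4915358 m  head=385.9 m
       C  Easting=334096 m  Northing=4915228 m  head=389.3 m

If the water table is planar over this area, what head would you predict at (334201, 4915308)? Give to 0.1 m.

387.4 m

Differences from A: to B (Δx, Δy, Δh) = (220, 140, -3.5); to C = (-30, 10, -0.1).
Determinant of the coordinate differences = 220·10 − (-30)·140 = 6400.
∂h/∂x = [(-3.5)·10 − (-0.1)·140] / 6400 = -0.003281
∂h/∂y = [220·(-0.1) − (-30)·(-3.5)] / 6400 = -0.01984
h(334201, 4915308) = 389.4 + (-0.003281)·(75) + (-0.01984)·(90) = 389.4 -0.246 -1.786 = 387.368 m.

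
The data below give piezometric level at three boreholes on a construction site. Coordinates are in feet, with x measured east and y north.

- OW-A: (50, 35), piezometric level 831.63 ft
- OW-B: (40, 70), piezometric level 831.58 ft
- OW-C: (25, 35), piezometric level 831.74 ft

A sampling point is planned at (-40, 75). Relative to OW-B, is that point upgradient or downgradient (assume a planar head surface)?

upgradient

Three-point gradient (reference OW-A): Δ to OW-B = (-10, 35, -0.05), Δ to OW-C = (-25, 0, +0.11).
∂h/∂x = -0.004400, ∂h/∂y = -0.002686 (det = 875).
Head at (-40, 75) = 831.63 + (-0.004400)·(-90) + (-0.002686)·(40) = 831.92 ft.
That is higher than the 831.58 ft at OW-B, so the point is upgradient.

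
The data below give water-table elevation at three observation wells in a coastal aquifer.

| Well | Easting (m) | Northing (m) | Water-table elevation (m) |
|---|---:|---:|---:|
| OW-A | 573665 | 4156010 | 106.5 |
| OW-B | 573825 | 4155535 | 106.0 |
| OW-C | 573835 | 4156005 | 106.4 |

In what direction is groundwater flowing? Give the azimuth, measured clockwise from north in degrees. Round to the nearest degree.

With h = a·x + b·y + c and OW-A as origin, the differences give:
  160·a + (-475)·b = -0.5
  170·a + (-5)·b = -0.1
Eliminate b (×(-5) and ×(-475), subtract): 79950·a = -45.00 → a = ∂h/∂x = -0.0005629
Back-substitute: b = ∂h/∂y = +0.0008630.
Flow direction (−∇h) has components (+0.0005629 E, -0.0008630 N).
Azimuth = atan2(E, N) = atan2(+0.0005629, -0.0008630) = 146.9° ≈ 147°.

147°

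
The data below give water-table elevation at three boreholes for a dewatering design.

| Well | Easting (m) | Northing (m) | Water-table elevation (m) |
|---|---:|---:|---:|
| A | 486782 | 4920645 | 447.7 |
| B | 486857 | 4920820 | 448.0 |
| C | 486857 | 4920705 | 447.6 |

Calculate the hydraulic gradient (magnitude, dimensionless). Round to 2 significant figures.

0.0054

Three-point gradient (reference A): Δ to B = (75, 175, +0.3), Δ to C = (75, 60, -0.1).
∂h/∂x = -0.004116, ∂h/∂y = +0.003478 (det = -8625).
|∇h| = √(-0.004116² + 0.003478²) = 0.005389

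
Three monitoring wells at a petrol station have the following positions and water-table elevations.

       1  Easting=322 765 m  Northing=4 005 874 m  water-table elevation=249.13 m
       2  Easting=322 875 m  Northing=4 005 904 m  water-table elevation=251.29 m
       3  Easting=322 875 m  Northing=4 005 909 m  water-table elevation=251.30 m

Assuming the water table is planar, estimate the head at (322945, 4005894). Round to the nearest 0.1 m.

Taking 1 as reference: 2−1 = (110, 30, +2.16); 3−1 = (110, 35, +2.17).
Solve a·Δx + b·Δy = Δh: det = 110·35 − 110·30 = 550.
∂h/∂x = [(+2.16)·35 − (+2.17)·30] / 550 = +0.01909
∂h/∂y = [110·(+2.17) − 110·(+2.16)] / 550 = +0.002000
h(322945, 4005894) = 249.13 + (+0.01909)·(180) + (+0.002000)·(20) = 249.13 +3.436 +0.040 = 252.606 m.

252.6 m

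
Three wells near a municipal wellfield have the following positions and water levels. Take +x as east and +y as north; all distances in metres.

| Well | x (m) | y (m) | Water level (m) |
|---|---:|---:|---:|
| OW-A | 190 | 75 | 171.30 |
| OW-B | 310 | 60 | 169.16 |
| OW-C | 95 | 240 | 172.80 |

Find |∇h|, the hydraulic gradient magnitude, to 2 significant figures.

0.018

Taking OW-A as reference: OW-B−OW-A = (120, -15, -2.14); OW-C−OW-A = (-95, 165, +1.50).
Solve a·Δx + b·Δy = Δh: det = 120·165 − (-95)·(-15) = 18375.
∂h/∂x = [(-2.14)·165 − (+1.50)·(-15)] / 18375 = -0.01799
∂h/∂y = [120·(+1.50) − (-95)·(-2.14)] / 18375 = -0.001268
|∇h| = √(-0.01799² + -0.001268²) = 0.01803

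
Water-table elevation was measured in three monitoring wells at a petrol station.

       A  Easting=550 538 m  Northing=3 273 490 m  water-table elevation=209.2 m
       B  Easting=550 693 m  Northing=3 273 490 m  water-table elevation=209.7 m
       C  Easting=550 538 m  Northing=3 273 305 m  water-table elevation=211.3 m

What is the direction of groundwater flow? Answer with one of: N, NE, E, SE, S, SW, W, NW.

∂h/∂x = (209.7 − 209.2) / (550693 − 550538) = +0.003226
∂h/∂y = (211.3 − 209.2) / (3273305 − 3273490) = -0.01135
Flow = −∇h = (-0.003226 east, +0.01135 north), which points north.

N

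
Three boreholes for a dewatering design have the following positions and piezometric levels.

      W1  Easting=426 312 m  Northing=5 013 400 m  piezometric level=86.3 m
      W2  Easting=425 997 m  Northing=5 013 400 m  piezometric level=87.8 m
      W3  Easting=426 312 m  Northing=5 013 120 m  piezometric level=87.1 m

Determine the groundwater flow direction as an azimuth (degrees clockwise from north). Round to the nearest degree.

∂h/∂x = (87.8 − 86.3) / (425997 − 426312) = -0.004762
∂h/∂y = (87.1 − 86.3) / (5013120 − 5013400) = -0.002857
Flow direction (−∇h) has components (+0.004762 E, +0.002857 N).
Azimuth = atan2(E, N) = atan2(+0.004762, +0.002857) = 59.0° ≈ 059°.

059°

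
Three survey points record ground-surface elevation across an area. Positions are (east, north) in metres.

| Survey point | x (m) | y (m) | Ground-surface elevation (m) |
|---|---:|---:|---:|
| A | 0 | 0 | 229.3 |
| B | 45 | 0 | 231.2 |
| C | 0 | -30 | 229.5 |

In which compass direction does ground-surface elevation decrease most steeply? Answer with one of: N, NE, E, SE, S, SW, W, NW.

∂z/∂x = (231.2 − 229.3) / (45 − 0) = +0.04222
∂z/∂y = (229.5 − 229.3) / (-30 − 0) = -0.006667
Steepest decrease is along −∇f = (-0.04222 E, +0.006667 N) → west.

W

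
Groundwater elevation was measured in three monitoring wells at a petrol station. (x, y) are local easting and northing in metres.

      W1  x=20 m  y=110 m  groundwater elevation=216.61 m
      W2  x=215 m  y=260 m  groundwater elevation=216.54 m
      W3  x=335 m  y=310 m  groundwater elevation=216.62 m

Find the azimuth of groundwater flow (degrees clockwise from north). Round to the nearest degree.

Three-point gradient (reference W1): Δ to W2 = (195, 150, -0.07), Δ to W3 = (315, 200, +0.01).
∂h/∂x = +0.001879, ∂h/∂y = -0.002909 (det = -8250).
Flow direction (−∇h) has components (-0.001879 E, +0.002909 N).
Azimuth = atan2(E, N) = atan2(-0.001879, +0.002909) = 327.1° ≈ 327°.

327°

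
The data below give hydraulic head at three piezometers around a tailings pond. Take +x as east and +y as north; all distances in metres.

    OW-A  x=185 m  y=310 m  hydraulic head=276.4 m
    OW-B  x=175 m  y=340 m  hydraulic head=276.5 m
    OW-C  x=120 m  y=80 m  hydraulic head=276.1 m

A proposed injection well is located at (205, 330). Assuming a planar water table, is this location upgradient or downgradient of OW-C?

upgradient

With h = a·x + b·y + c and OW-A as origin, the differences give:
  (-10)·a + 30·b = +0.1
  (-65)·a + (-230)·b = -0.3
Eliminate b (×(-230) and ×30, subtract): 4250·a = -14.00 → a = ∂h/∂x = -0.003294
Back-substitute: b = ∂h/∂y = +0.002235.
Head at (205, 330) = 276.4 + (-0.003294)·(20) + (+0.002235)·(20) = 276.38 m.
That is higher than the 276.1 m at OW-C, so the point is upgradient.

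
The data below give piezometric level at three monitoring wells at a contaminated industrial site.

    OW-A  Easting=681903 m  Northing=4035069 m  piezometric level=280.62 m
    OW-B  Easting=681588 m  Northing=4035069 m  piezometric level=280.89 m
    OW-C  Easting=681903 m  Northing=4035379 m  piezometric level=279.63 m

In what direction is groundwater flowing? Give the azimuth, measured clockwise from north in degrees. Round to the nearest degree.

015°

∂h/∂x = (280.89 − 280.62) / (681588 − 681903) = -0.0008571
∂h/∂y = (279.63 − 280.62) / (4035379 − 4035069) = -0.003194
Flow direction (−∇h) has components (+0.0008571 E, +0.003194 N).
Azimuth = atan2(E, N) = atan2(+0.0008571, +0.003194) = 15.0° ≈ 015°.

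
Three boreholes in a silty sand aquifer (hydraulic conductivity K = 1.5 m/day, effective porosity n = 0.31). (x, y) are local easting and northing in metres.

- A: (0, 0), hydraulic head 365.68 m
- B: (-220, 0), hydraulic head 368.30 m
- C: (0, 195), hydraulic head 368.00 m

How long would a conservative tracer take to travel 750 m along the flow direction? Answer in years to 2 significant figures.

25 years

∂h/∂x = (368.30 − 365.68) / (-220 − 0) = -0.01191
∂h/∂y = (368.00 − 365.68) / (195 − 0) = +0.01190
|∇h| = √(-0.01191² + 0.01190²) = 0.01684
Seepage velocity v = K·i/n = 1.5 × 0.01684 / 0.31 = 0.08148 m/day.
t = 750 / 0.08148 = 9205 days = 25.2 years.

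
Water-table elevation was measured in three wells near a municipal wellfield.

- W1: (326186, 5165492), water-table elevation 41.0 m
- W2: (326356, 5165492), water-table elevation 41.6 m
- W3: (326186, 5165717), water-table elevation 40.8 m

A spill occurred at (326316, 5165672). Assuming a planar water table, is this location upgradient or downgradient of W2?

∂h/∂x = (41.6 − 41.0) / (326356 − 326186) = +0.003529
∂h/∂y = (40.8 − 41.0) / (5165717 − 5165492) = -0.0008889
Head at (326316, 5165672) = 41.0 + (+0.003529)·(130) + (-0.0008889)·(180) = 41.30 m.
That is lower than the 41.6 m at W2, so the point is downgradient.

downgradient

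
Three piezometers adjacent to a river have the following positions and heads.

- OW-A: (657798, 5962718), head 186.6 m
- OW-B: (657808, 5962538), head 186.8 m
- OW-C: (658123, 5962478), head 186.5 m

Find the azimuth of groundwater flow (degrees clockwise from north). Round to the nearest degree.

Differences from OW-A: to OW-B (Δx, Δy, Δh) = (10, -180, +0.2); to OW-C = (325, -240, -0.1).
Solve a·Δx + b·Δy = Δh: det = 10·(-240) − 325·(-180) = 56100.
∂h/∂x = [(+0.2)·(-240) − (-0.1)·(-180)] / 56100 = -0.001176
∂h/∂y = [10·(-0.1) − 325·(+0.2)] / 56100 = -0.001176
Flow direction (−∇h) has components (+0.001176 E, +0.001176 N).
Azimuth = atan2(E, N) = atan2(+0.001176, +0.001176) = 45.0° ≈ 045°.

045°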